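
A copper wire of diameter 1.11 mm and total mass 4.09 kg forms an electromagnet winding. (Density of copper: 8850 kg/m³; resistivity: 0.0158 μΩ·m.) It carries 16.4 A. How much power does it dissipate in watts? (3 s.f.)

2100 W

ρ = 0.0158 μΩ·m = 1.58×10^-8 Ω·m
A = π(d/2)² = π(5.5500e-04 m)² = 9.6769e-07 m²
L = m/(density·A) = 4.09/(8850×9.6769e-07) = 477.6 m
R = ρL/A = (1.58×10^-8)(477.6)/(9.6769e-07) = 7.798 Ω
P = I²R = (16.4)² × 7.798 = 2100 W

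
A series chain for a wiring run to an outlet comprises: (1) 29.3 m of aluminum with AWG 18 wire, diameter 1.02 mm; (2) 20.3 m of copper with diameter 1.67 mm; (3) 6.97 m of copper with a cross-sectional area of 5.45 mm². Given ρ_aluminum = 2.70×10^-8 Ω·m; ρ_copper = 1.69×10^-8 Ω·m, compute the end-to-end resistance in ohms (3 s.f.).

1.15 Ω

Seg 1: A = π(1.02/2 mm)² = π(5.1000e-04 m)² = 8.171e-07 m²
R_1 = (2.70×10^-8)(29.3)/(8.171e-07) = 0.9681 Ω
Seg 2: A = π(d/2)² = π(8.3500e-04 m)² = 2.190e-06 m²
R_2 = (1.69×10^-8)(20.3)/(2.190e-06) = 0.1566 Ω
Seg 3: A = 5.45 mm² = 5.450e-06 m²
R_3 = (1.69×10^-8)(6.97)/(5.450e-06) = 0.02161 Ω
R_total = R_1 + R_2 + R_3 = 1.15 Ω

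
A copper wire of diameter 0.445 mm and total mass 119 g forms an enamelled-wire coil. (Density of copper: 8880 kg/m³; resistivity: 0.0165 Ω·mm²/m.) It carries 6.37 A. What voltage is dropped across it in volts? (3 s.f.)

ρ = 0.0165 Ω·mm²/m = 1.65×10^-8 Ω·m
A = π(d/2)² = π(2.2250e-04 m)² = 1.5553e-07 m²
L = m/(density·A) = 0.119/(8880×1.5553e-07) = 86.16 m
R = ρL/A = (1.65×10^-8)(86.16)/(1.5553e-07) = 9.141 Ω
V = IR = 6.37 × 9.141 = 58.2 V

58.2 V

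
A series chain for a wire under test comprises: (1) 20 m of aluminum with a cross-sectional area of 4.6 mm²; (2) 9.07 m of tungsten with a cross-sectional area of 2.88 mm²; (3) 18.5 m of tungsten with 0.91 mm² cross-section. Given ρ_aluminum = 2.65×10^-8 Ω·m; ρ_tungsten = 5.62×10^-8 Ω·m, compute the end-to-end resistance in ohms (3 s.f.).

1.43 Ω

Seg 1: A = 4.6 mm² = 4.600e-06 m²
R_1 = (2.65×10^-8)(20)/(4.600e-06) = 0.1152 Ω
Seg 2: A = 2.88 mm² = 2.880e-06 m²
R_2 = (5.62×10^-8)(9.07)/(2.880e-06) = 0.177 Ω
Seg 3: A = 0.91 mm² = 9.100e-07 m²
R_3 = (5.62×10^-8)(18.5)/(9.100e-07) = 1.143 Ω
R_total = R_1 + R_2 + R_3 = 1.43 Ω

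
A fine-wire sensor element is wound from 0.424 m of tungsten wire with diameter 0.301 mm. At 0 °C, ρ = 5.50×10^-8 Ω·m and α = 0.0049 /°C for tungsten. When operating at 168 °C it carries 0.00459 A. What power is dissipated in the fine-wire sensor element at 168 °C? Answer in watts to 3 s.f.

A = π(d/2)² = π(1.5050e-04 m)² = 7.116e-08 m²
R₍0₎ = ρL/A = (5.50×10^-8)(0.424)/(7.116e-08) = 0.3277 Ω
R₍168₎ = R₍0₎(1 + αΔT) = 0.3277 × (1 + 0.0049×168) = 0.5975 Ω
P = I²R = (0.00459)² × 0.5975 = 1.26×10^-5 W

1.26×10^-5 W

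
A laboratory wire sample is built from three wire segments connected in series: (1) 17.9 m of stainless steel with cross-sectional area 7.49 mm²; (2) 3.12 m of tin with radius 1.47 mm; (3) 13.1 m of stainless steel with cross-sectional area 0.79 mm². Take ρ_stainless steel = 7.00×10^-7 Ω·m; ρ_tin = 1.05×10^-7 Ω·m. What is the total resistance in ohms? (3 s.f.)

13.3 Ω

Seg 1: A = 7.49 mm² = 7.490e-06 m²
R_1 = (7.00×10^-7)(17.9)/(7.490e-06) = 1.673 Ω
Seg 2: A = πr² = π(1.4700e-03 m)² = 6.789e-06 m²
R_2 = (1.05×10^-7)(3.12)/(6.789e-06) = 0.04826 Ω
Seg 3: A = 0.79 mm² = 7.900e-07 m²
R_3 = (7.00×10^-7)(13.1)/(7.900e-07) = 11.61 Ω
R_total = R_1 + R_2 + R_3 = 13.3 Ω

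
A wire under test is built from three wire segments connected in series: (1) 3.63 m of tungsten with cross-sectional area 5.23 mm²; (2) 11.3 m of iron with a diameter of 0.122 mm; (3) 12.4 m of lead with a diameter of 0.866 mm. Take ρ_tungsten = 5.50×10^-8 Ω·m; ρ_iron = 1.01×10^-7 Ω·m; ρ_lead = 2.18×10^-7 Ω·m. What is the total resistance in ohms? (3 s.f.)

102 Ω

Seg 1: A = 5.23 mm² = 5.230e-06 m²
R_1 = (5.50×10^-8)(3.63)/(5.230e-06) = 0.03817 Ω
Seg 2: A = π(d/2)² = π(6.1000e-05 m)² = 1.169e-08 m²
R_2 = (1.01×10^-7)(11.3)/(1.169e-08) = 97.63 Ω
Seg 3: A = π(d/2)² = π(4.3300e-04 m)² = 5.890e-07 m²
R_3 = (2.18×10^-7)(12.4)/(5.890e-07) = 4.589 Ω
R_total = R_1 + R_2 + R_3 = 102 Ω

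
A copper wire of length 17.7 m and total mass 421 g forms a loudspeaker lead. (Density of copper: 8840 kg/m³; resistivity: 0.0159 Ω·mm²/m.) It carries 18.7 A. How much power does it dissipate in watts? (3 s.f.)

36.6 W

ρ = 0.0159 Ω·mm²/m = 1.59×10^-8 Ω·m
A = m/(density·L) = 0.421/(8840×17.7) = 2.6906e-06 m²
R = ρL/A = (1.59×10^-8)(17.7)/(2.6906e-06) = 0.1046 Ω
P = I²R = (18.7)² × 0.1046 = 36.6 W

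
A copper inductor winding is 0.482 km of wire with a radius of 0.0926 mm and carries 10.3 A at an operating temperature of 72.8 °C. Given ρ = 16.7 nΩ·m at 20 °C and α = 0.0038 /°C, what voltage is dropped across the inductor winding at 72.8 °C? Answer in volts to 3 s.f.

3700 V

ρ = 16.7 nΩ·m = 1.67×10^-8 Ω·m
A = πr² = π(9.2600e-05 m)² = 2.694e-08 m²
R₍20₎ = ρL/A = (1.67×10^-8)(482)/(2.694e-08) = 298.8 Ω
R₍72.8₎ = R₍20₎(1 + αΔT) = 298.8 × (1 + 0.0038×52.8) = 358.8 Ω
V = IR = 10.3 × 358.8 = 3700 V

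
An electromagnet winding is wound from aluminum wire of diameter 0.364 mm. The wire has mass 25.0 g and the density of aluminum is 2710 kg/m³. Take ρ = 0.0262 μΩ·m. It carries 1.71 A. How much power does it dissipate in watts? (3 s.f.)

ρ = 0.0262 μΩ·m = 2.62×10^-8 Ω·m
A = π(d/2)² = π(1.8200e-04 m)² = 1.0406e-07 m²
L = m/(density·A) = 0.025/(2710×1.0406e-07) = 88.65 m
R = ρL/A = (2.62×10^-8)(88.65)/(1.0406e-07) = 22.32 Ω
P = I²R = (1.71)² × 22.32 = 65.3 W

65.3 W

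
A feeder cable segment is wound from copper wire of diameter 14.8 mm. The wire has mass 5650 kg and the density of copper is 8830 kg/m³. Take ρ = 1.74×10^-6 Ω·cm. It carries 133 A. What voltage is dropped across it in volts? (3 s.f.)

50.0 V

ρ = 1.74×10^-6 Ω·cm = 1.74×10^-8 Ω·m
A = π(d/2)² = π(7.4000e-03 m)² = 1.7203e-04 m²
L = m/(density·A) = 5650/(8830×1.7203e-04) = 3719 m
R = ρL/A = (1.74×10^-8)(3719)/(1.7203e-04) = 0.3762 Ω
V = IR = 133 × 0.3762 = 50.0 V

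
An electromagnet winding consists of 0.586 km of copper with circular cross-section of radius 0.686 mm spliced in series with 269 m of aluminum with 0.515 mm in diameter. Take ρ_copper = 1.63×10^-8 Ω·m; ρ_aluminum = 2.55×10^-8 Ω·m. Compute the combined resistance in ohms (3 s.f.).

39.4 Ω

Segment 1: A = πr² = π(6.8600e-04 m)² = 1.478e-06 m²
R₁ = ρL/A = (1.63×10^-8)(586)/(1.478e-06) = 6.461 Ω
Segment 2: A = π(d/2)² = π(2.5750e-04 m)² = 2.083e-07 m²
R₂ = (2.55×10^-8)(269)/(2.083e-07) = 32.93 Ω
R = R₁ + R₂ = 39.4 Ω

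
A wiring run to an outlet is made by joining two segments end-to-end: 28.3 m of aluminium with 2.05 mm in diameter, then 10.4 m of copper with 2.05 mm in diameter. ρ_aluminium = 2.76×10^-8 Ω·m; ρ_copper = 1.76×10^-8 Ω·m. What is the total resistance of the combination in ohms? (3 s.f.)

Segment 1: A = π(d/2)² = π(1.0250e-03 m)² = 3.301e-06 m²
R₁ = ρL/A = (2.76×10^-8)(28.3)/(3.301e-06) = 0.2366 Ω
R₂ = (1.76×10^-8)(10.4)/(3.301e-06) = 0.05546 Ω
R = R₁ + R₂ = 0.292 Ω

0.292 Ω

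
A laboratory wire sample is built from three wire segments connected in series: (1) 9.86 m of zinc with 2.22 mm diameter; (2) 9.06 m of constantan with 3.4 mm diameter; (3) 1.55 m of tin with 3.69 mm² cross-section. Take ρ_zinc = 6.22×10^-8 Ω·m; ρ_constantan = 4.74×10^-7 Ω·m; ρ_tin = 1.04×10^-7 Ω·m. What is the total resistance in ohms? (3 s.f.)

Seg 1: A = π(d/2)² = π(1.1100e-03 m)² = 3.871e-06 m²
R_1 = (6.22×10^-8)(9.86)/(3.871e-06) = 0.1584 Ω
Seg 2: A = π(d/2)² = π(1.7000e-03 m)² = 9.079e-06 m²
R_2 = (4.74×10^-7)(9.06)/(9.079e-06) = 0.473 Ω
Seg 3: A = 3.69 mm² = 3.690e-06 m²
R_3 = (1.04×10^-7)(1.55)/(3.690e-06) = 0.04369 Ω
R_total = R_1 + R_2 + R_3 = 0.675 Ω

0.675 Ω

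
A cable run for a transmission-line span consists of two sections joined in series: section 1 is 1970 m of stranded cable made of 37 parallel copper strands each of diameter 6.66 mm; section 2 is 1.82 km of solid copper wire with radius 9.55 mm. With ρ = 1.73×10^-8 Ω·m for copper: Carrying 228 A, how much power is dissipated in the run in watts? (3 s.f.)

Section 1: A_strand = π(3.3300e-03)² = 3.484e-05 m²; R₁ = ρL/(N·A_s) = (1.73×10^-8)(1970)/(37×3.484e-05) = 0.02644 Ω
Section 2: A = πr² = π(9.5500e-03 m)² = 2.865e-04 m²
R₂ = (1.73×10^-8)(1820)/(2.865e-04) = 0.1099 Ω
R = R₁ + R₂ = 0.1363 Ω
P = I²R = (228)² × 0.1363 = 7090 W

7090 W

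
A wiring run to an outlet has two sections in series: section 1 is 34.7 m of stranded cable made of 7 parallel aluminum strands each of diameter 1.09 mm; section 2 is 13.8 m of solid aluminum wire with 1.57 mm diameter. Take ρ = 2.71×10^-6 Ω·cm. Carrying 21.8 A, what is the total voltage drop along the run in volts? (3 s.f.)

7.35 V

ρ = 2.71×10^-6 Ω·cm = 2.71×10^-8 Ω·m
Section 1: A_strand = π(5.4500e-04)² = 9.331e-07 m²; R₁ = ρL/(N·A_s) = (2.71×10^-8)(34.7)/(7×9.331e-07) = 0.144 Ω
Section 2: A = π(d/2)² = π(7.8500e-04 m)² = 1.936e-06 m²
R₂ = (2.71×10^-8)(13.8)/(1.936e-06) = 0.1932 Ω
R = R₁ + R₂ = 0.3371 Ω
V = IR = 21.8 × 0.3371 = 7.35 V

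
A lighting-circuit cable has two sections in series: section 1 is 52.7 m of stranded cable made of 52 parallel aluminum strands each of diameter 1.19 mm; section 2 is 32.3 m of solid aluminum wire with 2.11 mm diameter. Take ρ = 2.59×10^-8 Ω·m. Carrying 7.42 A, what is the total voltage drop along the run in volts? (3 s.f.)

Section 1: A_strand = π(5.9500e-04)² = 1.112e-06 m²; R₁ = ρL/(N·A_s) = (2.59×10^-8)(52.7)/(52×1.112e-06) = 0.0236 Ω
Section 2: A = π(d/2)² = π(1.0550e-03 m)² = 3.497e-06 m²
R₂ = (2.59×10^-8)(32.3)/(3.497e-06) = 0.2392 Ω
R = R₁ + R₂ = 0.2628 Ω
V = IR = 7.42 × 0.2628 = 1.95 V

1.95 V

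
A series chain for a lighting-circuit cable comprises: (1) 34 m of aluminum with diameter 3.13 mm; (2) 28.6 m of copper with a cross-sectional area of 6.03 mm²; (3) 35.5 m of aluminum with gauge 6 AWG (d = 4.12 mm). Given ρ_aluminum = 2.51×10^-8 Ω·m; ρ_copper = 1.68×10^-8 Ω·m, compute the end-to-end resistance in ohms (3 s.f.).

Seg 1: A = π(d/2)² = π(1.5650e-03 m)² = 7.694e-06 m²
R_1 = (2.51×10^-8)(34)/(7.694e-06) = 0.1109 Ω
Seg 2: A = 6.03 mm² = 6.030e-06 m²
R_2 = (1.68×10^-8)(28.6)/(6.030e-06) = 0.07968 Ω
Seg 3: A = π(4.12/2 mm)² = π(2.0600e-03 m)² = 1.333e-05 m²
R_3 = (2.51×10^-8)(35.5)/(1.333e-05) = 0.06684 Ω
R_total = R_1 + R_2 + R_3 = 0.257 Ω

0.257 Ω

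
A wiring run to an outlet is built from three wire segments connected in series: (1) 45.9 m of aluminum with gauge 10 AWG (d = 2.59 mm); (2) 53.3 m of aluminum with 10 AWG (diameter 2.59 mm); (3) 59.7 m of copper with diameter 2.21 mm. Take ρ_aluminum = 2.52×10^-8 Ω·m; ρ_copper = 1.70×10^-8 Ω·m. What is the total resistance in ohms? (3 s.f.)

Seg 1: A = π(2.59/2 mm)² = π(1.2950e-03 m)² = 5.269e-06 m²
R_1 = (2.52×10^-8)(45.9)/(5.269e-06) = 0.2195 Ω
Seg 2: A = π(2.59/2 mm)² = π(1.2950e-03 m)² = 5.269e-06 m²
R_2 = (2.52×10^-8)(53.3)/(5.269e-06) = 0.2549 Ω
Seg 3: A = π(d/2)² = π(1.1050e-03 m)² = 3.836e-06 m²
R_3 = (1.70×10^-8)(59.7)/(3.836e-06) = 0.2646 Ω
R_total = R_1 + R_2 + R_3 = 0.739 Ω

0.739 Ω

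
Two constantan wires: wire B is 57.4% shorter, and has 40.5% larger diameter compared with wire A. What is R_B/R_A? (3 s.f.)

0.216

R ∝ L/d², so R_B/R_A = (1 − 57.4/100) × (1 + 40.5/100)⁻²
= 0.426 × 0.5066 = 0.216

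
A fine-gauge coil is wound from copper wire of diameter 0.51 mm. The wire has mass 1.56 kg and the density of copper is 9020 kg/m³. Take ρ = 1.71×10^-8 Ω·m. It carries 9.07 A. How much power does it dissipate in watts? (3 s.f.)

5830 W

A = π(d/2)² = π(2.5500e-04 m)² = 2.0428e-07 m²
L = m/(density·A) = 1.56/(9020×2.0428e-07) = 846.6 m
R = ρL/A = (1.71×10^-8)(846.6)/(2.0428e-07) = 70.87 Ω
P = I²R = (9.07)² × 70.87 = 5830 W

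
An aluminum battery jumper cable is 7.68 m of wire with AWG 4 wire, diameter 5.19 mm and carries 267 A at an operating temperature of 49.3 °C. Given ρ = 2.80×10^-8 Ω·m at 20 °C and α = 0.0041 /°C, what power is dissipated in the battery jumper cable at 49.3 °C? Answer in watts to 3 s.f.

A = π(5.19/2 mm)² = π(2.5950e-03 m)² = 2.116e-05 m²
R₍20₎ = ρL/A = (2.80×10^-8)(7.68)/(2.116e-05) = 0.01016 Ω
R₍49.3₎ = R₍20₎(1 + αΔT) = 0.01016 × (1 + 0.0041×29.3) = 0.01139 Ω
P = I²R = (267)² × 0.01139 = 812 W

812 W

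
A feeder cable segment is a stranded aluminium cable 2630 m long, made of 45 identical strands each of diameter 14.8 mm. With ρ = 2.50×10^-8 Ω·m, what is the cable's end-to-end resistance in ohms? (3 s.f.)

0.00849 Ω

A_strand = π(7.4000e-03 m)² = 1.720e-04 m²
R_strand = ρL/A = (2.50×10^-8)(2630)/(1.720e-04) = 0.3822 Ω
R_total = R_strand/N = 0.3822/45 = 0.00849 Ω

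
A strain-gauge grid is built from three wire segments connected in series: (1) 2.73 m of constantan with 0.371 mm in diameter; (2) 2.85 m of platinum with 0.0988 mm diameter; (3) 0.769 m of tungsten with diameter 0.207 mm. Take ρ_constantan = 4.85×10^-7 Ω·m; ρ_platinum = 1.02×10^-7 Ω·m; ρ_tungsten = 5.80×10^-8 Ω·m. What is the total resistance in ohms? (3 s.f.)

51.5 Ω

Seg 1: A = π(d/2)² = π(1.8550e-04 m)² = 1.081e-07 m²
R_1 = (4.85×10^-7)(2.73)/(1.081e-07) = 12.25 Ω
Seg 2: A = π(d/2)² = π(4.9400e-05 m)² = 7.667e-09 m²
R_2 = (1.02×10^-7)(2.85)/(7.667e-09) = 37.92 Ω
Seg 3: A = π(d/2)² = π(1.0350e-04 m)² = 3.365e-08 m²
R_3 = (5.80×10^-8)(0.769)/(3.365e-08) = 1.325 Ω
R_total = R_1 + R_2 + R_3 = 51.5 Ω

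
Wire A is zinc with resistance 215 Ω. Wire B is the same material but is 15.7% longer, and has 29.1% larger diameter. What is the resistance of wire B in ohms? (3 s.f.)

149 Ω

R ∝ L/d², so R_B/R_A = (1 + 15.7/100) × (1 + 29.1/100)⁻²
= 1.157 × 0.6 = 0.6942
R_B = 0.6942 × 215 = 149 Ω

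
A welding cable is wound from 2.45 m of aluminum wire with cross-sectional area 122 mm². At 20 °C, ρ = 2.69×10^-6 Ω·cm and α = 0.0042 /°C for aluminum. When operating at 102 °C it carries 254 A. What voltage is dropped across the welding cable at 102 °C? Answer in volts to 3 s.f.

ρ = 2.69×10^-6 Ω·cm = 2.69×10^-8 Ω·m
A = 122 mm² = 1.220e-04 m²
R₍20₎ = ρL/A = (2.69×10^-8)(2.45)/(1.220e-04) = 5.402×10^-4 Ω
R₍102₎ = R₍20₎(1 + αΔT) = 5.402×10^-4 × (1 + 0.0042×82) = 7.263×10^-4 Ω
V = IR = 254 × 7.263×10^-4 = 0.184 V

0.184 V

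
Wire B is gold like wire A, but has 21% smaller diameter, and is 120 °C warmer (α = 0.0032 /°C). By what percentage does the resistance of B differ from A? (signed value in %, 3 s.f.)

122%

R ∝ ρL/d² with ρ ∝ (1+αΔT), so R_B/R_A = (1 − 21/100)⁻² × (1 + 0.0032×120)
= 1.602 × 1.384 = 2.218
(R_B − R_A)/R_A = 2.218 − 1 = 122%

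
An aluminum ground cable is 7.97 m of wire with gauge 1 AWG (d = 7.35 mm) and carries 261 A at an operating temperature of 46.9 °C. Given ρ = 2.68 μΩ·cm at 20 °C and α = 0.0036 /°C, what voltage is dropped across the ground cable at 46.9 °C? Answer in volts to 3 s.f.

1.44 V

ρ = 2.68 μΩ·cm = 2.68×10^-8 Ω·m
A = π(7.35/2 mm)² = π(3.6750e-03 m)² = 4.243e-05 m²
R₍20₎ = ρL/A = (2.68×10^-8)(7.97)/(4.243e-05) = 0.005034 Ω
R₍46.9₎ = R₍20₎(1 + αΔT) = 0.005034 × (1 + 0.0036×26.9) = 0.005522 Ω
V = IR = 261 × 0.005522 = 1.44 V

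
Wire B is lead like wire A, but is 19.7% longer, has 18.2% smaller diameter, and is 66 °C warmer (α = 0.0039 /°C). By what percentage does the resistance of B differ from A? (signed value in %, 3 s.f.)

125%

R ∝ ρL/d² with ρ ∝ (1+αΔT), so R_B/R_A = (1 + 19.7/100) × (1 − 18.2/100)⁻² × (1 + 0.0039×66)
= 1.197 × 1.494 × 1.257 = 2.249
(R_B − R_A)/R_A = 2.249 − 1 = 125%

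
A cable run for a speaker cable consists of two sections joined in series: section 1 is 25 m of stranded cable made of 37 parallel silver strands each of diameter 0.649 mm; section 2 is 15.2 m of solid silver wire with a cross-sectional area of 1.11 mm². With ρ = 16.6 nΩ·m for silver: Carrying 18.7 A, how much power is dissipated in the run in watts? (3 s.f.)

ρ = 16.6 nΩ·m = 1.66×10^-8 Ω·m
Section 1: A_strand = π(3.2450e-04)² = 3.308e-07 m²; R₁ = ρL/(N·A_s) = (1.66×10^-8)(25)/(37×3.308e-07) = 0.03391 Ω
Section 2: A = 1.11 mm² = 1.110e-06 m²
R₂ = (1.66×10^-8)(15.2)/(1.110e-06) = 0.2273 Ω
R = R₁ + R₂ = 0.2612 Ω
P = I²R = (18.7)² × 0.2612 = 91.3 W

91.3 W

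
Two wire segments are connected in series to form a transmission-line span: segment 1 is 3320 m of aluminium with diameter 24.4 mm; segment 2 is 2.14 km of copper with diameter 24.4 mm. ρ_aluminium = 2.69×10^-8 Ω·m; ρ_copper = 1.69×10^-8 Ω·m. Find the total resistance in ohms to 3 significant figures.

Segment 1: A = π(d/2)² = π(1.2200e-02 m)² = 4.676e-04 m²
R₁ = ρL/A = (2.69×10^-8)(3320)/(4.676e-04) = 0.191 Ω
R₂ = (1.69×10^-8)(2140)/(4.676e-04) = 0.07734 Ω
R = R₁ + R₂ = 0.268 Ω

0.268 Ω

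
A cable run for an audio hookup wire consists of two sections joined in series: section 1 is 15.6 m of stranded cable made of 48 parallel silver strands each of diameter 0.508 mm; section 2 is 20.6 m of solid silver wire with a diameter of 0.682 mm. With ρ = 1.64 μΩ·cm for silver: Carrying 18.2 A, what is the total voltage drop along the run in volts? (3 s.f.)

17.3 V

ρ = 1.64 μΩ·cm = 1.64×10^-8 Ω·m
Section 1: A_strand = π(2.5400e-04)² = 2.027e-07 m²; R₁ = ρL/(N·A_s) = (1.64×10^-8)(15.6)/(48×2.027e-07) = 0.0263 Ω
Section 2: A = π(d/2)² = π(3.4100e-04 m)² = 3.653e-07 m²
R₂ = (1.64×10^-8)(20.6)/(3.653e-07) = 0.9248 Ω
R = R₁ + R₂ = 0.9511 Ω
V = IR = 18.2 × 0.9511 = 17.3 V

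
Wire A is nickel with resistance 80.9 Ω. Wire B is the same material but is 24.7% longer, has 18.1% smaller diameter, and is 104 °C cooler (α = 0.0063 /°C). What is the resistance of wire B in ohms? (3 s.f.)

R ∝ ρL/d² with ρ ∝ (1+αΔT), so R_B/R_A = (1 + 24.7/100) × (1 − 18.1/100)⁻² × (1 − 0.0063×104)
= 1.247 × 1.491 × 0.3448 = 0.641
R_B = 0.641 × 80.9 = 51.9 Ω

51.9 Ω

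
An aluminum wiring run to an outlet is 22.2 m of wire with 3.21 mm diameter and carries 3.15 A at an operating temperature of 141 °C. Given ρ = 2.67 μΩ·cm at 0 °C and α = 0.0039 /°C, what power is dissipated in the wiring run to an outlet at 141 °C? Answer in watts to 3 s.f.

1.13 W

ρ = 2.67 μΩ·cm = 2.67×10^-8 Ω·m
A = π(d/2)² = π(1.6050e-03 m)² = 8.093e-06 m²
R₍0₎ = ρL/A = (2.67×10^-8)(22.2)/(8.093e-06) = 0.07324 Ω
R₍141₎ = R₍0₎(1 + αΔT) = 0.07324 × (1 + 0.0039×141) = 0.1135 Ω
P = I²R = (3.15)² × 0.1135 = 1.13 W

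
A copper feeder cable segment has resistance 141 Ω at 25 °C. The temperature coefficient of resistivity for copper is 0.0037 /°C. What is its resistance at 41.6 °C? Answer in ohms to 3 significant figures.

150 Ω

ΔT = 41.6 − 25 = 16.6 °C
R = R₀(1 + αΔT) = 141 × (1 + 0.0037×16.6) = 141 × 1.061 = 150 Ω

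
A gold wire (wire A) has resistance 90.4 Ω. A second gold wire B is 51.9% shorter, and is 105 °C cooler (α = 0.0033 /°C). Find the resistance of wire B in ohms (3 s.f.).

28.4 Ω

R ∝ ρL/d² with ρ ∝ (1+αΔT), so R_B/R_A = (1 − 51.9/100) × (1 − 0.0033×105)
= 0.481 × 0.6535 = 0.3143
R_B = 0.3143 × 90.4 = 28.4 Ω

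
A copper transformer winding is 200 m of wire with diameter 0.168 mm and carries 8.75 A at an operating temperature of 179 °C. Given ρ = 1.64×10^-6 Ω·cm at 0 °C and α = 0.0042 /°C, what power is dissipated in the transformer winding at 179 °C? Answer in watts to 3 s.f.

19800 W

ρ = 1.64×10^-6 Ω·cm = 1.64×10^-8 Ω·m
A = π(d/2)² = π(8.4000e-05 m)² = 2.217e-08 m²
R₍0₎ = ρL/A = (1.64×10^-8)(200)/(2.217e-08) = 148 Ω
R₍179₎ = R₍0₎(1 + αΔT) = 148 × (1 + 0.0042×179) = 259.2 Ω
P = I²R = (8.75)² × 259.2 = 19800 W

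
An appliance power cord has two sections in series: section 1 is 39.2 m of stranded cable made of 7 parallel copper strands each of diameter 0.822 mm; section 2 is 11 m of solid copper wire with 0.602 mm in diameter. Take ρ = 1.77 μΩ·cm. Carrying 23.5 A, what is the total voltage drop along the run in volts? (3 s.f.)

20.5 V

ρ = 1.77 μΩ·cm = 1.77×10^-8 Ω·m
Section 1: A_strand = π(4.1100e-04)² = 5.307e-07 m²; R₁ = ρL/(N·A_s) = (1.77×10^-8)(39.2)/(7×5.307e-07) = 0.1868 Ω
Section 2: A = π(d/2)² = π(3.0100e-04 m)² = 2.846e-07 m²
R₂ = (1.77×10^-8)(11)/(2.846e-07) = 0.684 Ω
R = R₁ + R₂ = 0.8708 Ω
V = IR = 23.5 × 0.8708 = 20.5 V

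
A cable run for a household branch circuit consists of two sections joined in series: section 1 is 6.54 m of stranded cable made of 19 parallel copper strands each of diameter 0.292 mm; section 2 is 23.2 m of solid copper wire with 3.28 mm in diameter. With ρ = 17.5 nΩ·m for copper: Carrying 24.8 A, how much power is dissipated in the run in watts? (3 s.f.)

84.9 W

ρ = 17.5 nΩ·m = 1.75×10^-8 Ω·m
Section 1: A_strand = π(1.4600e-04)² = 6.697e-08 m²; R₁ = ρL/(N·A_s) = (1.75×10^-8)(6.54)/(19×6.697e-08) = 0.08995 Ω
Section 2: A = π(d/2)² = π(1.6400e-03 m)² = 8.450e-06 m²
R₂ = (1.75×10^-8)(23.2)/(8.450e-06) = 0.04805 Ω
R = R₁ + R₂ = 0.138 Ω
P = I²R = (24.8)² × 0.138 = 84.9 W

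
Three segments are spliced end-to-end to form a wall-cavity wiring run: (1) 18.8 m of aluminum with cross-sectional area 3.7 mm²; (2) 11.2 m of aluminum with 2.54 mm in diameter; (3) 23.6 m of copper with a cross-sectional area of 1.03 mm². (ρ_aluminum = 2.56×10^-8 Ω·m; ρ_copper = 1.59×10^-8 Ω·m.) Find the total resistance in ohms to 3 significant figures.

0.551 Ω

Seg 1: A = 3.7 mm² = 3.700e-06 m²
R_1 = (2.56×10^-8)(18.8)/(3.700e-06) = 0.1301 Ω
Seg 2: A = π(d/2)² = π(1.2700e-03 m)² = 5.067e-06 m²
R_2 = (2.56×10^-8)(11.2)/(5.067e-06) = 0.05658 Ω
Seg 3: A = 1.03 mm² = 1.030e-06 m²
R_3 = (1.59×10^-8)(23.6)/(1.030e-06) = 0.3643 Ω
R_total = R_1 + R_2 + R_3 = 0.551 Ω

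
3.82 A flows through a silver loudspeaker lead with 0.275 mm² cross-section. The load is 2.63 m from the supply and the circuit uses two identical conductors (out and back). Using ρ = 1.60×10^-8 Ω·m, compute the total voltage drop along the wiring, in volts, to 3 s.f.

1.17 V

A = 0.275 mm² = 2.750e-07 m²
Total conductor length (both ways) L = 2 × 2.63 = 5.26 m
R = ρL/A = (1.60×10^-8)(5.26)/(2.750e-07) = 0.306 Ω
V = IR = 3.82 × 0.306 = 1.17 V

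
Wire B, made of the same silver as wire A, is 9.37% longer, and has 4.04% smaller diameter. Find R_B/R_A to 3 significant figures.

R ∝ L/d², so R_B/R_A = (1 + 9.37/100) × (1 − 4.04/100)⁻²
= 1.094 × 1.086 = 1.19

1.19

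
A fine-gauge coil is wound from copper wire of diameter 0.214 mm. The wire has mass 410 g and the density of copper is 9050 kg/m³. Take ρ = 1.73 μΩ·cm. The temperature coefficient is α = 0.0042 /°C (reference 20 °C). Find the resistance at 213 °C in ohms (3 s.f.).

1100 Ω

ρ = 1.73 μΩ·cm = 1.73×10^-8 Ω·m
A = π(d/2)² = π(1.0700e-04 m)² = 3.5968e-08 m²
L = m/(density·A) = 0.41/(9050×3.5968e-08) = 1260 m
R = ρL/A = (1.73×10^-8)(1260)/(3.5968e-08) = 605.8 Ω
R(213 °C) = 605.8 × (1 + 0.0042×193) = 1100 Ω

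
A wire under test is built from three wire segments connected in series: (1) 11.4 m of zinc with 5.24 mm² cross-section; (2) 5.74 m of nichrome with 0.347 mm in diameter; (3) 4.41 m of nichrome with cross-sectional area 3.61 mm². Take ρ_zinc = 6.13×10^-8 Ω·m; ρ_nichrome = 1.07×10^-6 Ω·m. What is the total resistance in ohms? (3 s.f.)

66.4 Ω

Seg 1: A = 5.24 mm² = 5.240e-06 m²
R_1 = (6.13×10^-8)(11.4)/(5.240e-06) = 0.1334 Ω
Seg 2: A = π(d/2)² = π(1.7350e-04 m)² = 9.457e-08 m²
R_2 = (1.07×10^-6)(5.74)/(9.457e-08) = 64.95 Ω
Seg 3: A = 3.61 mm² = 3.610e-06 m²
R_3 = (1.07×10^-6)(4.41)/(3.610e-06) = 1.307 Ω
R_total = R_1 + R_2 + R_3 = 66.4 Ω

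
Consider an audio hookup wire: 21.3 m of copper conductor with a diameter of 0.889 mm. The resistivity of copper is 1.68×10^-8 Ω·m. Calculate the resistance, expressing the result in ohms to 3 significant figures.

0.576 Ω

A = π(d/2)² = π(4.4450e-04 m)² = 6.207e-07 m²
R = ρL/A = (1.68×10^-8)(21.3 m)/(6.207e-07 m²) = 0.576 Ω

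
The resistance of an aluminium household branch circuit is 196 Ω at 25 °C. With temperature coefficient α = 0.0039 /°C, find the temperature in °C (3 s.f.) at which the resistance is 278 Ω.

R = R₀(1 + α(T − T₀)) ⇒ T = T₀ + (R/R₀ − 1)/α
T = 25 + (278/196 − 1)/0.0039 = 25 + (0.4184)/0.0039 = 132 °C

132 °C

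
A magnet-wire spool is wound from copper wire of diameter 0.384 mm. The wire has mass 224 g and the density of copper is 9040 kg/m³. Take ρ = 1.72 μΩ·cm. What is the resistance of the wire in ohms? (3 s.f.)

31.8 Ω

ρ = 1.72 μΩ·cm = 1.72×10^-8 Ω·m
A = π(d/2)² = π(1.9200e-04 m)² = 1.1581e-07 m²
L = m/(density·A) = 0.224/(9040×1.1581e-07) = 214 m
R = ρL/A = (1.72×10^-8)(214)/(1.1581e-07) = 31.8 Ω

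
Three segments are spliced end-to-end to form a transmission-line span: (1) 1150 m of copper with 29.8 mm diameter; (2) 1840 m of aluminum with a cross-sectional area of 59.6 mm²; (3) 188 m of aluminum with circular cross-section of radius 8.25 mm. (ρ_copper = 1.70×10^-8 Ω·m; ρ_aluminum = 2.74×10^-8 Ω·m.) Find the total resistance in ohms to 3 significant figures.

Seg 1: A = π(d/2)² = π(1.4900e-02 m)² = 6.975e-04 m²
R_1 = (1.70×10^-8)(1150)/(6.975e-04) = 0.02803 Ω
Seg 2: A = 59.6 mm² = 5.960e-05 m²
R_2 = (2.74×10^-8)(1840)/(5.960e-05) = 0.8459 Ω
Seg 3: A = πr² = π(8.2500e-03 m)² = 2.138e-04 m²
R_3 = (2.74×10^-8)(188)/(2.138e-04) = 0.02409 Ω
R_total = R_1 + R_2 + R_3 = 0.898 Ω

0.898 Ω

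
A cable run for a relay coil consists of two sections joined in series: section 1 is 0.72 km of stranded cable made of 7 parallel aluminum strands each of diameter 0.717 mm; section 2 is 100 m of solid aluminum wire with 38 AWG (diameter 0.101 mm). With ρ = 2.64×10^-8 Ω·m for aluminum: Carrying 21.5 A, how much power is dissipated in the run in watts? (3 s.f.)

1.55×10^5 W

Section 1: A_strand = π(3.5850e-04)² = 4.038e-07 m²; R₁ = ρL/(N·A_s) = (2.64×10^-8)(720)/(7×4.038e-07) = 6.725 Ω
Section 2: A = π(0.101/2 mm)² = π(5.0500e-05 m)² = 8.012e-09 m²
R₂ = (2.64×10^-8)(100)/(8.012e-09) = 329.5 Ω
R = R₁ + R₂ = 336.2 Ω
P = I²R = (21.5)² × 336.2 = 1.55×10^5 W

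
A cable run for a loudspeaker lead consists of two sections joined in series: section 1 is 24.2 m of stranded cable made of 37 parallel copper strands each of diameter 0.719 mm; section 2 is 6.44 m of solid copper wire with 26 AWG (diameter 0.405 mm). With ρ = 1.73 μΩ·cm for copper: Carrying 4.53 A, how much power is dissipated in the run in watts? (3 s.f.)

18.3 W

ρ = 1.73 μΩ·cm = 1.73×10^-8 Ω·m
Section 1: A_strand = π(3.5950e-04)² = 4.060e-07 m²; R₁ = ρL/(N·A_s) = (1.73×10^-8)(24.2)/(37×4.060e-07) = 0.02787 Ω
Section 2: A = π(0.405/2 mm)² = π(2.0250e-04 m)² = 1.288e-07 m²
R₂ = (1.73×10^-8)(6.44)/(1.288e-07) = 0.8648 Ω
R = R₁ + R₂ = 0.8927 Ω
P = I²R = (4.53)² × 0.8927 = 18.3 W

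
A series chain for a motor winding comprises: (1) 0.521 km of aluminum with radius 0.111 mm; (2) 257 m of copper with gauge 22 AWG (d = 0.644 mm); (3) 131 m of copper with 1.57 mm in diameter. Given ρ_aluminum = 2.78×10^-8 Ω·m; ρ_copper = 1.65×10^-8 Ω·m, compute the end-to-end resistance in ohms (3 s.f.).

388 Ω

Seg 1: A = πr² = π(1.1100e-04 m)² = 3.871e-08 m²
R_1 = (2.78×10^-8)(521)/(3.871e-08) = 374.2 Ω
Seg 2: A = π(0.644/2 mm)² = π(3.2200e-04 m)² = 3.257e-07 m²
R_2 = (1.65×10^-8)(257)/(3.257e-07) = 13.02 Ω
Seg 3: A = π(d/2)² = π(7.8500e-04 m)² = 1.936e-06 m²
R_3 = (1.65×10^-8)(131)/(1.936e-06) = 1.117 Ω
R_total = R_1 + R_2 + R_3 = 388 Ω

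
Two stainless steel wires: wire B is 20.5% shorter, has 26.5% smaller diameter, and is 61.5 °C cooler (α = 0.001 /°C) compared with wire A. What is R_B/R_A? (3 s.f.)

R ∝ ρL/d² with ρ ∝ (1+αΔT), so R_B/R_A = (1 − 20.5/100) × (1 − 26.5/100)⁻² × (1 − 0.001×61.5)
= 0.795 × 1.851 × 0.9385 = 1.38

1.38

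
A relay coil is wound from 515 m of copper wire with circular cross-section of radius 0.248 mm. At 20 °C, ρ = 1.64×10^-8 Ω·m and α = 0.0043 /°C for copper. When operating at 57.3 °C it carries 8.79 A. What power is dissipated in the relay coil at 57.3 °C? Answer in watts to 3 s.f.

3920 W

A = πr² = π(2.4800e-04 m)² = 1.932e-07 m²
R₍20₎ = ρL/A = (1.64×10^-8)(515)/(1.932e-07) = 43.71 Ω
R₍57.3₎ = R₍20₎(1 + αΔT) = 43.71 × (1 + 0.0043×37.3) = 50.72 Ω
P = I²R = (8.79)² × 50.72 = 3920 W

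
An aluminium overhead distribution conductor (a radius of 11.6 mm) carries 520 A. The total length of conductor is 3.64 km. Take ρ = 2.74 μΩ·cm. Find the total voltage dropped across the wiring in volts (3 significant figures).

ρ = 2.74 μΩ·cm = 2.74×10^-8 Ω·m
A = πr² = π(1.1600e-02 m)² = 4.227e-04 m²
R = ρL/A = (2.74×10^-8)(3640)/(4.227e-04) = 0.2359 Ω
V = IR = 520 × 0.2359 = 123 V

123 V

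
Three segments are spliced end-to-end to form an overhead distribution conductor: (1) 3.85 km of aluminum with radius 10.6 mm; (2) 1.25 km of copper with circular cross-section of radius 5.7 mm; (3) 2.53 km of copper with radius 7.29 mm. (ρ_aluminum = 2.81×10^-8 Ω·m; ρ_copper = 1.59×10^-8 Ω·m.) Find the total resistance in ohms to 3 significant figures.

0.742 Ω

Seg 1: A = πr² = π(1.0600e-02 m)² = 3.530e-04 m²
R_1 = (2.81×10^-8)(3850)/(3.530e-04) = 0.3065 Ω
Seg 2: A = πr² = π(5.7000e-03 m)² = 1.021e-04 m²
R_2 = (1.59×10^-8)(1250)/(1.021e-04) = 0.1947 Ω
Seg 3: A = πr² = π(7.2900e-03 m)² = 1.670e-04 m²
R_3 = (1.59×10^-8)(2530)/(1.670e-04) = 0.2409 Ω
R_total = R_1 + R_2 + R_3 = 0.742 Ω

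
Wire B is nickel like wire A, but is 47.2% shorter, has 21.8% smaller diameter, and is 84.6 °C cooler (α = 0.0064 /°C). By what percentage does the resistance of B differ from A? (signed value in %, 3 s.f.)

-60.4%

R ∝ ρL/d² with ρ ∝ (1+αΔT), so R_B/R_A = (1 − 47.2/100) × (1 − 21.8/100)⁻² × (1 − 0.0064×84.6)
= 0.528 × 1.635 × 0.4586 = 0.3959
(R_B − R_A)/R_A = 0.3959 − 1 = -60.4%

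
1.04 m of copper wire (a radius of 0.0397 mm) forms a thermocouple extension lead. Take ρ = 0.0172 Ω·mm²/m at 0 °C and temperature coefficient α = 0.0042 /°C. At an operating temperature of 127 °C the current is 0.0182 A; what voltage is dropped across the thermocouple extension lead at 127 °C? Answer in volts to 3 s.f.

ρ = 0.0172 Ω·mm²/m = 1.72×10^-8 Ω·m
A = πr² = π(3.9700e-05 m)² = 4.951e-09 m²
R₍0₎ = ρL/A = (1.72×10^-8)(1.04)/(4.951e-09) = 3.613 Ω
R₍127₎ = R₍0₎(1 + αΔT) = 3.613 × (1 + 0.0042×127) = 5.54 Ω
V = IR = 0.0182 × 5.54 = 0.101 V

0.101 V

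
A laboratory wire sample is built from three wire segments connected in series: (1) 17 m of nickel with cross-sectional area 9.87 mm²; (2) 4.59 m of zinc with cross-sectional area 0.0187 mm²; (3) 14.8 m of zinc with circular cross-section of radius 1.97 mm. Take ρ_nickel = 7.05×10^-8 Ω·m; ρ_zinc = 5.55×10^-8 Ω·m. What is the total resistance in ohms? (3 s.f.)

13.8 Ω

Seg 1: A = 9.87 mm² = 9.870e-06 m²
R_1 = (7.05×10^-8)(17)/(9.870e-06) = 0.1214 Ω
Seg 2: A = 0.0187 mm² = 1.870e-08 m²
R_2 = (5.55×10^-8)(4.59)/(1.870e-08) = 13.62 Ω
Seg 3: A = πr² = π(1.9700e-03 m)² = 1.219e-05 m²
R_3 = (5.55×10^-8)(14.8)/(1.219e-05) = 0.06737 Ω
R_total = R_1 + R_2 + R_3 = 13.8 Ω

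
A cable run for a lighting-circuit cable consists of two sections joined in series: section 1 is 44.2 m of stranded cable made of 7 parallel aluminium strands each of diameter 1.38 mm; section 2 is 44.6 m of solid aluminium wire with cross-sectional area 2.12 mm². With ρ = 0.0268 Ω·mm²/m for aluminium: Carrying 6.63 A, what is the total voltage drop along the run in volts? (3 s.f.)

ρ = 0.0268 Ω·mm²/m = 2.68×10^-8 Ω·m
Section 1: A_strand = π(6.9000e-04)² = 1.496e-06 m²; R₁ = ρL/(N·A_s) = (2.68×10^-8)(44.2)/(7×1.496e-06) = 0.1131 Ω
Section 2: A = 2.12 mm² = 2.120e-06 m²
R₂ = (2.68×10^-8)(44.6)/(2.120e-06) = 0.5638 Ω
R = R₁ + R₂ = 0.6769 Ω
V = IR = 6.63 × 0.6769 = 4.49 V

4.49 V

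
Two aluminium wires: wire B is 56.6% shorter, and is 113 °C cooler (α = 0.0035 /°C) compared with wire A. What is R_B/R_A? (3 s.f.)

0.262

R ∝ ρL/d² with ρ ∝ (1+αΔT), so R_B/R_A = (1 − 56.6/100) × (1 − 0.0035×113)
= 0.434 × 0.6045 = 0.262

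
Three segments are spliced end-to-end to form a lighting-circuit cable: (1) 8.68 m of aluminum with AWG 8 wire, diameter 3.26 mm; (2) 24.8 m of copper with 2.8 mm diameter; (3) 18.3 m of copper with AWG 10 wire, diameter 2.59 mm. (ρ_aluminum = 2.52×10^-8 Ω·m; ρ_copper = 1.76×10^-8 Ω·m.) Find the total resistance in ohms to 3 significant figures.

Seg 1: A = π(3.26/2 mm)² = π(1.6300e-03 m)² = 8.347e-06 m²
R_1 = (2.52×10^-8)(8.68)/(8.347e-06) = 0.02621 Ω
Seg 2: A = π(d/2)² = π(1.4000e-03 m)² = 6.158e-06 m²
R_2 = (1.76×10^-8)(24.8)/(6.158e-06) = 0.07089 Ω
Seg 3: A = π(2.59/2 mm)² = π(1.2950e-03 m)² = 5.269e-06 m²
R_3 = (1.76×10^-8)(18.3)/(5.269e-06) = 0.06113 Ω
R_total = R_1 + R_2 + R_3 = 0.158 Ω

0.158 Ω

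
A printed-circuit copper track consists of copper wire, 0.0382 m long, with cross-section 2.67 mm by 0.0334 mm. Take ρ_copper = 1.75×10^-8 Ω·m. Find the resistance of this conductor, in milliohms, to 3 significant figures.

7.50 mΩ

A = 2.67 × 0.0334 mm² = 0.0892 mm² = 8.918e-08 m²
R = ρL/A = (1.75×10^-8)(0.0382 m)/(8.918e-08 m²) = 7.50 mΩ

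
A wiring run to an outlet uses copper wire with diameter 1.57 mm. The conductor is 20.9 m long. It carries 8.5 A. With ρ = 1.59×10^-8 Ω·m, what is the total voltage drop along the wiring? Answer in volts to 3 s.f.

A = π(d/2)² = π(7.8500e-04 m)² = 1.936e-06 m²
R = ρL/A = (1.59×10^-8)(20.9)/(1.936e-06) = 0.1717 Ω
V = IR = 8.5 × 0.1717 = 1.46 V

1.46 V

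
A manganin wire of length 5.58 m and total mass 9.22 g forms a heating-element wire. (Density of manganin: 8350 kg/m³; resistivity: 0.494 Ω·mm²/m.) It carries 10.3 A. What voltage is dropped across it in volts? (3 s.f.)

ρ = 0.494 Ω·mm²/m = 4.94×10^-7 Ω·m
A = m/(density·L) = 0.00922/(8350×5.58) = 1.9788e-07 m²
R = ρL/A = (4.94×10^-7)(5.58)/(1.9788e-07) = 13.93 Ω
V = IR = 10.3 × 13.93 = 143 V

143 V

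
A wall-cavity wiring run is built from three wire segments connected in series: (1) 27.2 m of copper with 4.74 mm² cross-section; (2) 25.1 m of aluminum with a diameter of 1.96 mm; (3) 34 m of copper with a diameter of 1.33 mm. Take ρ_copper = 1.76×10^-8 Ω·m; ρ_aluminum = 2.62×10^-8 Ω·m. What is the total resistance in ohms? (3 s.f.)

Seg 1: A = 4.74 mm² = 4.740e-06 m²
R_1 = (1.76×10^-8)(27.2)/(4.740e-06) = 0.101 Ω
Seg 2: A = π(d/2)² = π(9.8000e-04 m)² = 3.017e-06 m²
R_2 = (2.62×10^-8)(25.1)/(3.017e-06) = 0.218 Ω
Seg 3: A = π(d/2)² = π(6.6500e-04 m)² = 1.389e-06 m²
R_3 = (1.76×10^-8)(34)/(1.389e-06) = 0.4307 Ω
R_total = R_1 + R_2 + R_3 = 0.750 Ω

0.750 Ω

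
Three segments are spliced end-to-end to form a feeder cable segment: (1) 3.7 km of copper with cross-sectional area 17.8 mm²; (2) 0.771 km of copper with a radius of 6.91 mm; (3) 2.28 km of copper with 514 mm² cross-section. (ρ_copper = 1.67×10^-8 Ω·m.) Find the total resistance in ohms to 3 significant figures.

Seg 1: A = 17.8 mm² = 1.780e-05 m²
R_1 = (1.67×10^-8)(3700)/(1.780e-05) = 3.471 Ω
Seg 2: A = πr² = π(6.9100e-03 m)² = 1.500e-04 m²
R_2 = (1.67×10^-8)(771)/(1.500e-04) = 0.08584 Ω
Seg 3: A = 514 mm² = 5.140e-04 m²
R_3 = (1.67×10^-8)(2280)/(5.140e-04) = 0.07408 Ω
R_total = R_1 + R_2 + R_3 = 3.63 Ω

3.63 Ω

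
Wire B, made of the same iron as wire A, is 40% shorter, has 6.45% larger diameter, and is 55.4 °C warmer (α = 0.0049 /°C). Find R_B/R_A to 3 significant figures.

R ∝ ρL/d² with ρ ∝ (1+αΔT), so R_B/R_A = (1 − 40/100) × (1 + 6.45/100)⁻² × (1 + 0.0049×55.4)
= 0.6 × 0.8825 × 1.272 = 0.673

0.673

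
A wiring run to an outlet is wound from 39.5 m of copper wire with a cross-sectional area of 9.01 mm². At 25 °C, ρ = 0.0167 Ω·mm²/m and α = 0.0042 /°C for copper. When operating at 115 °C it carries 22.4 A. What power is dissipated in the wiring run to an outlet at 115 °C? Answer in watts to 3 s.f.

50.6 W

ρ = 0.0167 Ω·mm²/m = 1.67×10^-8 Ω·m
A = 9.01 mm² = 9.010e-06 m²
R₍25₎ = ρL/A = (1.67×10^-8)(39.5)/(9.010e-06) = 0.07321 Ω
R₍115₎ = R₍25₎(1 + αΔT) = 0.07321 × (1 + 0.0042×90) = 0.1009 Ω
P = I²R = (22.4)² × 0.1009 = 50.6 W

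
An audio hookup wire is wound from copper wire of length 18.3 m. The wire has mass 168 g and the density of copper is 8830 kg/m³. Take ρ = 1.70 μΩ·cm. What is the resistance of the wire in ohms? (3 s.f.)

0.299 Ω

ρ = 1.70 μΩ·cm = 1.70×10^-8 Ω·m
A = m/(density·L) = 0.168/(8830×18.3) = 1.0397e-06 m²
R = ρL/A = (1.70×10^-8)(18.3)/(1.0397e-06) = 0.299 Ω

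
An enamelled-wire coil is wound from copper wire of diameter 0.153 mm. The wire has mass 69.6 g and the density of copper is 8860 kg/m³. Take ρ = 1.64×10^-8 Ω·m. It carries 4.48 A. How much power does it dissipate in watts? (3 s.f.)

A = π(d/2)² = π(7.6500e-05 m)² = 1.8385e-08 m²
L = m/(density·A) = 0.0696/(8860×1.8385e-08) = 427.3 m
R = ρL/A = (1.64×10^-8)(427.3)/(1.8385e-08) = 381.1 Ω
P = I²R = (4.48)² × 381.1 = 7650 W

7650 W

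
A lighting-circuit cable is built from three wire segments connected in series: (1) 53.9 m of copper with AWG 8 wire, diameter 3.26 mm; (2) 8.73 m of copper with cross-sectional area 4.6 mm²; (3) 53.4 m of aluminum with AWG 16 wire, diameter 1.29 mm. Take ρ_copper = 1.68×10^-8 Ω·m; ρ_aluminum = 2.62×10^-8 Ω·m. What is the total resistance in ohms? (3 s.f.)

Seg 1: A = π(3.26/2 mm)² = π(1.6300e-03 m)² = 8.347e-06 m²
R_1 = (1.68×10^-8)(53.9)/(8.347e-06) = 0.1085 Ω
Seg 2: A = 4.6 mm² = 4.600e-06 m²
R_2 = (1.68×10^-8)(8.73)/(4.600e-06) = 0.03188 Ω
Seg 3: A = π(1.29/2 mm)² = π(6.4500e-04 m)² = 1.307e-06 m²
R_3 = (2.62×10^-8)(53.4)/(1.307e-06) = 1.07 Ω
R_total = R_1 + R_2 + R_3 = 1.21 Ω

1.21 Ω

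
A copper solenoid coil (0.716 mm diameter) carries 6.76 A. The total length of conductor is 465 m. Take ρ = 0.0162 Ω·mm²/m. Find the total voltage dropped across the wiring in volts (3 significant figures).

ρ = 0.0162 Ω·mm²/m = 1.62×10^-8 Ω·m
A = π(d/2)² = π(3.5800e-04 m)² = 4.026e-07 m²
R = ρL/A = (1.62×10^-8)(465)/(4.026e-07) = 18.71 Ω
V = IR = 6.76 × 18.71 = 126 V

126 V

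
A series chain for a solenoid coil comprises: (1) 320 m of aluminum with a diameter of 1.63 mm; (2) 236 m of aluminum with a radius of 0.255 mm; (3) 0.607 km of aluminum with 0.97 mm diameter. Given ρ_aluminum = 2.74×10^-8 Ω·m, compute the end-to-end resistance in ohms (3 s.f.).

58.4 Ω

Seg 1: A = π(d/2)² = π(8.1500e-04 m)² = 2.087e-06 m²
R_1 = (2.74×10^-8)(320)/(2.087e-06) = 4.202 Ω
Seg 2: A = πr² = π(2.5500e-04 m)² = 2.043e-07 m²
R_2 = (2.74×10^-8)(236)/(2.043e-07) = 31.65 Ω
Seg 3: A = π(d/2)² = π(4.8500e-04 m)² = 7.390e-07 m²
R_3 = (2.74×10^-8)(607)/(7.390e-07) = 22.51 Ω
R_total = R_1 + R_2 + R_3 = 58.4 Ω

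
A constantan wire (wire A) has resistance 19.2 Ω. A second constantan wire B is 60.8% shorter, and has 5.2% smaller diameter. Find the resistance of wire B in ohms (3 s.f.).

8.37 Ω

R ∝ L/d², so R_B/R_A = (1 − 60.8/100) × (1 − 5.2/100)⁻²
= 0.392 × 1.113 = 0.4362
R_B = 0.4362 × 19.2 = 8.37 Ω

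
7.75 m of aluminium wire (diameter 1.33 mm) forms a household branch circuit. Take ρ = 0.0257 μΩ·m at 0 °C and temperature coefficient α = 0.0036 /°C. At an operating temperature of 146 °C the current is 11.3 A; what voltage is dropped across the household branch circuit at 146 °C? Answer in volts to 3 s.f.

ρ = 0.0257 μΩ·m = 2.57×10^-8 Ω·m
A = π(d/2)² = π(6.6500e-04 m)² = 1.389e-06 m²
R₍0₎ = ρL/A = (2.57×10^-8)(7.75)/(1.389e-06) = 0.1434 Ω
R₍146₎ = R₍0₎(1 + αΔT) = 0.1434 × (1 + 0.0036×146) = 0.2187 Ω
V = IR = 11.3 × 0.2187 = 2.47 V

2.47 V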